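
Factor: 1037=17^1 * 61^1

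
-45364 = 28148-73512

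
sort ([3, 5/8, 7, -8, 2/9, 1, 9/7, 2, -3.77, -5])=[-8, -5, -3.77, 2/9, 5/8, 1, 9/7, 2, 3, 7]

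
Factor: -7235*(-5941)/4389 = 3^(-1)*5^1*7^(-1)*11^(-1)*13^1*19^(-1)*457^1*1447^1 = 42983135/4389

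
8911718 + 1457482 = 10369200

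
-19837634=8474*(-2341)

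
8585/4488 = 505/264≈1.91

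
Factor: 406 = 2^1 * 7^1 * 29^1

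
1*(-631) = -631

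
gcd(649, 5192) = 649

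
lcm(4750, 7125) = 14250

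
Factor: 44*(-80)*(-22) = 2^7*5^1*11^2 = 77440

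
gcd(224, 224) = 224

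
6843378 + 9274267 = 16117645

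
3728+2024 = 5752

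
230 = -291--521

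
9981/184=54 + 45/184≈54.24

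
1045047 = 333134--711913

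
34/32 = 1 + 1/16 ≈ 1.06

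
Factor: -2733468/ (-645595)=2^2 * 3^1 * 5^ (-1) * 129119^ (-1) * 227789^1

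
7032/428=1758/107≈16.43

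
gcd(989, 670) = 1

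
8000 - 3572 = 4428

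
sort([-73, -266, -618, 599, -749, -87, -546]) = [-749, -618, -546, -266, -87, -73, 599]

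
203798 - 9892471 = -9688673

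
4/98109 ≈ 0.0000408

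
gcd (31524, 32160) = 12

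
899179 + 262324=1161503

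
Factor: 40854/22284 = 2^(-1)*3^(-1)*11^1 = 11/6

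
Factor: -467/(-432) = 2^(-4) * 3^(-3) * 467^1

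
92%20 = 12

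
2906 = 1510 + 1396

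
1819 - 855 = 964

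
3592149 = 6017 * 597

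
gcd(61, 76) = 1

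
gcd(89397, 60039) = 63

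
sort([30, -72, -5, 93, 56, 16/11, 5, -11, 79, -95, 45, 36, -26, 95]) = [-95, -72, -26, -11, -5, 16/11, 5, 30, 36, 45, 56, 79, 93, 95]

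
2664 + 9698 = 12362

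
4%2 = 0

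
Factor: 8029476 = 2^2 * 3^3 * 7^1 * 13^1 * 19^1 * 43^1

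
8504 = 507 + 7997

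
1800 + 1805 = 3605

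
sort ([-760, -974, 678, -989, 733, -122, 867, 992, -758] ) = [-989, -974, -760, -758, -122, 678, 733, 867, 992] 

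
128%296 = 128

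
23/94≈0.245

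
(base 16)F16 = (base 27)581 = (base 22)7LC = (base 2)111100010110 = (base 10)3862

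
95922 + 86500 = 182422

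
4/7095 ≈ 0.000564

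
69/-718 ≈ -0.0961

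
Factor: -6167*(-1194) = 2^1*3^1*7^1*199^1*881^1 = 7363398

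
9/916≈0.00983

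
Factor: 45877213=107^1 * 428759^1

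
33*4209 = 138897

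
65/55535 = 13/11107 ≈ 0.00117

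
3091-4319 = -1228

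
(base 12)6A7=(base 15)461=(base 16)3DF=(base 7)2614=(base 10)991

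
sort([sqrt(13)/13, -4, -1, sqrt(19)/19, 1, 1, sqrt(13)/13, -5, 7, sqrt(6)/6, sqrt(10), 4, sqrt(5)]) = [-5, -4, -1, sqrt(19)/19, sqrt(13)/13, sqrt(13)/13, sqrt(6)/6, 1, 1, sqrt(5), sqrt(10), 4, 7]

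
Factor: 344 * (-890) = -1 * 2^4 * 5^1 * 43^1 * 89^1 = -306160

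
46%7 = 4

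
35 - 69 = -34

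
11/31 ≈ 0.355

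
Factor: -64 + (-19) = -1*83^1 = -83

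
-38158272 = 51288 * (-744)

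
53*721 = 38213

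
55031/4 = 13757+3/4 = 13757.75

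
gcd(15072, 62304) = 96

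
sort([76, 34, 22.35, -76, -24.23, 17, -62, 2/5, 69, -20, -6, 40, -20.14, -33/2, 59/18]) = [-76, -62, -24.23, -20.14, -20, -33/2, -6, 2/5, 59/18, 17, 22.35, 34, 40, 69, 76]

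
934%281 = 91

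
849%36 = 21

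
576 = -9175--9751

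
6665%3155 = 355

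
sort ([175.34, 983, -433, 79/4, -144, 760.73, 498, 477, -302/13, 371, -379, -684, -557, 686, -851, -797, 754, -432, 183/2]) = [-851, -797, -684, -557, -433, -432, -379, -144, -302/13, 79/4, 183/2, 175.34, 371, 477, 498, 686, 754, 760.73, 983]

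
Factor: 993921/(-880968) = -1*2^(-3)*11^(-1)*47^(-1)*71^(-1)*331307^1 = -331307/293656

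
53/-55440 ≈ -0.000956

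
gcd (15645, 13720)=35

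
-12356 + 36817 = 24461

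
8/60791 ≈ 0.000132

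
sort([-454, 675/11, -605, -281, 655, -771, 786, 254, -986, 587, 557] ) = [-986, -771, -605, -454, -281, 675/11, 254, 557, 587, 655, 786] 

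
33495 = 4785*7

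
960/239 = 4 + 4/239 ≈ 4.02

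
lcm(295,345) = 20355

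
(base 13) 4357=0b10010010010111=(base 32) 94n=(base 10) 9367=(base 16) 2497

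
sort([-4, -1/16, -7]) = [-7, -4, -1/16]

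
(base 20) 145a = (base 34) 8dk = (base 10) 9710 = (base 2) 10010111101110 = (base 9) 14278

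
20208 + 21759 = 41967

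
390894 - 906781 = -515887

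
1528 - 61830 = -60302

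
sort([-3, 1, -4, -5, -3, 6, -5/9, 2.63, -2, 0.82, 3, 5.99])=[-5, -4, -3, -3, -2, -5/9, 0.82, 1, 2.63, 3, 5.99, 6]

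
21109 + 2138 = 23247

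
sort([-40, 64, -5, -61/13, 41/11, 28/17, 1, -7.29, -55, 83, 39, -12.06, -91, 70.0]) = [-91, -55, -40, -12.06, -7.29, -5, -61/13, 1, 28/17, 41/11, 39, 64, 70.0, 83]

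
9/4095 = 1/455 ≈ 0.00220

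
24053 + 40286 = 64339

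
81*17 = 1377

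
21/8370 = 7/2790 ≈ 0.00251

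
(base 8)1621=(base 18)2ed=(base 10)913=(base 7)2443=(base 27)16m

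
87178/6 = 14529+2/3 ≈ 14529.67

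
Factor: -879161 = -1 * 373^1 * 2357^1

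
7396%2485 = 2426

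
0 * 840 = 0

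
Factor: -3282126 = -1*2^1*3^1*547021^1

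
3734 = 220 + 3514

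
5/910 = 1/182 ≈ 0.00549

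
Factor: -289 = -1 * 17^2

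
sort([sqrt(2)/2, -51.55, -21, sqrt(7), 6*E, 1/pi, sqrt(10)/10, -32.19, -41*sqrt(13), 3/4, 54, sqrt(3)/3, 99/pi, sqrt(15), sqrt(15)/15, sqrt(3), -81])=[-41*sqrt(13), -81, -51.55, -32.19, -21, sqrt(15)/15, sqrt(10)/10, 1/pi, sqrt(3)/3, sqrt(2)/2, 3/4, sqrt(3), sqrt(7), sqrt(15), 6*E, 99/pi, 54]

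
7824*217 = 1697808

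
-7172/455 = -15-347/455 ≈ -15.76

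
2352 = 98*24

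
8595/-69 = -124 - 13/23≈-124.57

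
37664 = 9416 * 4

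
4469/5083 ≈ 0.879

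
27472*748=20549056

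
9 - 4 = 5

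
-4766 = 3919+-8685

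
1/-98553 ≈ -0.0000101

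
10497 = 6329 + 4168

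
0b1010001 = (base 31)2j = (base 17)4d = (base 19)45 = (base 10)81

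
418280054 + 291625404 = 709905458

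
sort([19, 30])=[19, 30]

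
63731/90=708 + 11/90 ≈ 708.12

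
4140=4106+34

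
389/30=12 + 29/30≈12.97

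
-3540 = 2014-5554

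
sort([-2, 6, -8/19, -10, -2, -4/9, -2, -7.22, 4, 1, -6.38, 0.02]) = [-10, -7.22, -6.38, -2, -2, -2, -4/9, -8/19, 0.02, 1, 4, 6]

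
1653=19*87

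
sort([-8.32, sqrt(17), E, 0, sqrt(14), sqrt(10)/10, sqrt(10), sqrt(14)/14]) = [-8.32, 0, sqrt(14)/14, sqrt(10)/10, E, sqrt(10), sqrt(14), sqrt(17)]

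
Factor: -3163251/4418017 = -1 * 3^1 * 7^1 * 13^1 * 11587^1 * 4418017^(-1)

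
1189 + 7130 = 8319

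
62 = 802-740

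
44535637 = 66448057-21912420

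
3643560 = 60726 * 60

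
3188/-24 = -797/6≈-132.83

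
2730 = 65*42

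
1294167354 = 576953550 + 717213804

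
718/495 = 1 + 223/495 ≈ 1.45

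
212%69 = 5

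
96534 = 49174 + 47360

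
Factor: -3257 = -1*3257^1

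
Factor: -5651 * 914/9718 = -1 * 43^(-1) * 113^(-1) * 457^1 * 5651^1 = -2582507/4859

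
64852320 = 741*87520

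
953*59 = 56227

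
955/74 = 12 + 67/74 ≈ 12.91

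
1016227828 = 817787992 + 198439836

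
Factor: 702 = 2^1 * 3^3 * 13^1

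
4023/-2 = -2011 - 1/2 = -2011.50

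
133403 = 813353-679950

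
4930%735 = 520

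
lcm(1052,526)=1052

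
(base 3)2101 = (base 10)64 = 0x40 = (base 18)3a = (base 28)28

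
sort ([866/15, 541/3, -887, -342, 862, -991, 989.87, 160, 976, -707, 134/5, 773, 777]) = [-991, -887, -707, -342, 134/5, 866/15, 160, 541/3, 773, 777, 862, 976, 989.87]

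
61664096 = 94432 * 653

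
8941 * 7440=66521040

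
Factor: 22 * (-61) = -1 * 2^1 * 11^1 * 61^1 = -1342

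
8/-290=-4/145 ≈ -0.0276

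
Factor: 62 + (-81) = -1*19^1 = -19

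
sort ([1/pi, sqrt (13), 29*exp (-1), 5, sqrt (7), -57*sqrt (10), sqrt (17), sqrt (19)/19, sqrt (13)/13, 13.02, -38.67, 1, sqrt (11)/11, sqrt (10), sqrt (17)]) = [-57*sqrt (10), -38.67, sqrt (19)/19, sqrt (13)/13, sqrt (11)/11, 1/pi, 1, sqrt (7), sqrt (10), sqrt (13), sqrt (17), sqrt (17), 5, 29*exp (-1), 13.02]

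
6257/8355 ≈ 0.749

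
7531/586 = 12+499/586 ≈ 12.85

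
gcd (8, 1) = 1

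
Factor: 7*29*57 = 3^1*7^1*19^1*29^1 = 11571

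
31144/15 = 2076 + 4/15 ≈ 2076.27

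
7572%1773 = 480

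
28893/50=577 + 43/50=577.86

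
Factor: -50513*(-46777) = 29^1*1613^1*50513^1 = 2362846601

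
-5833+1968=-3865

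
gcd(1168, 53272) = 8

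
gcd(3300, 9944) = 44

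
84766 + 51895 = 136661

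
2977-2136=841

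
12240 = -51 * (-240)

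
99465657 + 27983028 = 127448685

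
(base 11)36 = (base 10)39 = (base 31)18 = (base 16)27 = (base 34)15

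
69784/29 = 2406+10/29 ≈ 2406.34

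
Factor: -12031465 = -1 * 5^1 * 19^1 * 89^1 * 1423^1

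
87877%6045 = 3247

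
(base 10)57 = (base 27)23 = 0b111001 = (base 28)21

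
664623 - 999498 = -334875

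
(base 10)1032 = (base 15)48c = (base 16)408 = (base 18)336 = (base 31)129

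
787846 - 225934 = 561912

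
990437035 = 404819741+585617294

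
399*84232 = 33608568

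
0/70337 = 0 = 0.00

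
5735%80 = 55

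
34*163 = 5542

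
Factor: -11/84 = -1*2^(-2)*3^(-1)*7^(-1)*11^1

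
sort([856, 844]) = [844, 856]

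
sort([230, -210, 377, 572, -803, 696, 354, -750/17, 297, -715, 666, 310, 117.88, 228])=[-803, -715, -210, -750/17, 117.88, 228, 230, 297, 310, 354, 377, 572, 666, 696]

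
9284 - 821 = 8463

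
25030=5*5006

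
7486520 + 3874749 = 11361269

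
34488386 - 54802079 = -20313693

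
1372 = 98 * 14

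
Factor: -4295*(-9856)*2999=2^7*5^1*7^1*11^1*859^1*2999^1=126952228480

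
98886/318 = 16481/53 ≈ 310.96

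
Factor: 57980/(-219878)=-1*2^1*5^1*13^1*17^(-1)*29^(-1)=-130/493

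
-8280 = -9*920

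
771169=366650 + 404519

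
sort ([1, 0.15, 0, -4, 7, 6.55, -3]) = [-4, -3, 0, 0.15, 1, 6.55, 7]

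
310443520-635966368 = -325522848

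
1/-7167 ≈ -0.000140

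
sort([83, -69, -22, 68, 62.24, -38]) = [-69, -38, -22, 62.24, 68, 83]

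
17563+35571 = 53134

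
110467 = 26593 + 83874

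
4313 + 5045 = 9358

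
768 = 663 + 105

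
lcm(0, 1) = 0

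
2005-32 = 1973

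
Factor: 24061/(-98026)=-1*2^(-1)*23^(-1)*2131^(-1)*24061^1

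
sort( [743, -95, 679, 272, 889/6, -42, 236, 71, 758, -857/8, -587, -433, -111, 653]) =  [-587, -433, -111, -857/8, -95, -42, 71, 889/6, 236, 272, 653, 679, 743, 758]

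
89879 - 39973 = 49906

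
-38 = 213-251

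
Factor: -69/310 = -1 * 2^(-1) * 3^1 * 5^(-1) * 23^1 * 31^(-1) 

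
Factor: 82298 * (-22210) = -1 * 2^2 * 5^1 * 2221^1 * 41149^1 = -1827838580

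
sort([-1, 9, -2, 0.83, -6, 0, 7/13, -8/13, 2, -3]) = [-6, -3, -2, -1, -8/13, 0, 7/13, 0.83, 2, 9]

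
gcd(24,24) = 24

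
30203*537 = 16219011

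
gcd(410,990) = 10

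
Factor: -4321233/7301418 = -1*2^(-1)*3^1*7^1*113^1*607^1*1216903^(-1) = -1440411/2433806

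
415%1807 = 415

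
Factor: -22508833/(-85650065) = 5^(-1) * 17^1 * 163^1 * 8123^1 * 17130013^(-1)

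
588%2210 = 588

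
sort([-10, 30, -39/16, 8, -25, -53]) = [-53, -25, -10, -39/16, 8, 30]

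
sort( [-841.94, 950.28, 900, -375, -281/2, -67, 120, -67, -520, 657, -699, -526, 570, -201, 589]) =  [-841.94, -699, -526, -520, -375, -201, -281/2, -67, -67, 120, 570, 589, 657, 900, 950.28]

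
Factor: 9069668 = 2^2*2267417^1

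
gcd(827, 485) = 1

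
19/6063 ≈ 0.00313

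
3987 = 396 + 3591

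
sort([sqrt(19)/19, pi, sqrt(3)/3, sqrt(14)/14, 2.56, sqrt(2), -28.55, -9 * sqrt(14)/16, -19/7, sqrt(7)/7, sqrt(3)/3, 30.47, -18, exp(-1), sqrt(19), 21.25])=[-28.55, -18, -19/7, -9 * sqrt(14)/16, sqrt(19)/19, sqrt(14)/14, exp(-1), sqrt(7)/7, sqrt(3)/3, sqrt(3)/3, sqrt(2), 2.56, pi, sqrt(19), 21.25, 30.47]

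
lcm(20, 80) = 80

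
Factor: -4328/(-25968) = 2^(-1)*3^(-1) = 1/6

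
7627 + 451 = 8078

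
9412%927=142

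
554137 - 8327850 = -7773713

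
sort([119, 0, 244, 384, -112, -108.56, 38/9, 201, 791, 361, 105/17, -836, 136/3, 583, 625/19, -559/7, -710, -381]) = [-836, -710, -381, -112, -108.56, -559/7, 0, 38/9, 105/17, 625/19, 136/3, 119, 201, 244, 361, 384, 583, 791]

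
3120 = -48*(-65)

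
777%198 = 183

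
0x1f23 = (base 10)7971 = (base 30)8pl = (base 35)6hq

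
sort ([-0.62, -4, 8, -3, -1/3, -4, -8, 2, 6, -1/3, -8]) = [-8, -8, -4, -4, -3, -0.62, -1/3, -1/3, 2, 6, 8]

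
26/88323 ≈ 0.000294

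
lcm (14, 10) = 70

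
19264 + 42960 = 62224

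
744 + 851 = 1595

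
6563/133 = 49 + 46/133 ≈ 49.35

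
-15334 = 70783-86117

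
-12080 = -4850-7230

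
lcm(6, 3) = 6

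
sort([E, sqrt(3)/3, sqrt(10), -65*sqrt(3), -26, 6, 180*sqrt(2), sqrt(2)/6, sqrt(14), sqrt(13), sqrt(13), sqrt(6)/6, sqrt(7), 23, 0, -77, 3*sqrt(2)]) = [-65*sqrt(3), -77, -26, 0, sqrt(2)/6, sqrt(6)/6, sqrt(3)/3, sqrt(7), E, sqrt(10), sqrt(13), sqrt(13), sqrt(14), 3*sqrt(2), 6, 23, 180*sqrt(2)]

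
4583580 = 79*58020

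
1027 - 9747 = -8720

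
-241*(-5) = 1205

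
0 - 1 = -1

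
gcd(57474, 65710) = 2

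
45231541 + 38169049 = 83400590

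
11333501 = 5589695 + 5743806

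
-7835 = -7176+-659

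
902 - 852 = 50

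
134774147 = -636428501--771202648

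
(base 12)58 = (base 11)62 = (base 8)104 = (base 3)2112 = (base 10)68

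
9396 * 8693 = 81679428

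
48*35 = 1680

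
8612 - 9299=-687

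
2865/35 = 81 + 6/7 ≈ 81.86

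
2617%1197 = 223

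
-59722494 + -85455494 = -145177988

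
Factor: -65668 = -1*2^2*16417^1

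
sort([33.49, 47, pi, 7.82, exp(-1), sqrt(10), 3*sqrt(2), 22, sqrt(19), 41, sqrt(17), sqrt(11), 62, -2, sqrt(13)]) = [-2, exp(-1), pi, sqrt(10), sqrt(11), sqrt(13), sqrt(17), 3*sqrt(2), sqrt(19), 7.82, 22, 33.49, 41, 47, 62]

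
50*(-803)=-40150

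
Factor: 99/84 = 2^(-2)*3^1*7^(-1)*11^1 = 33/28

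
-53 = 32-85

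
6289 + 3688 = 9977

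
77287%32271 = 12745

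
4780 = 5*956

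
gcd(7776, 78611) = 1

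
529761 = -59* (-8979)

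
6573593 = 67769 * 97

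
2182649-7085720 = -4903071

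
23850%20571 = 3279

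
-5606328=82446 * (-68)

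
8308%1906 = 684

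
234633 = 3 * 78211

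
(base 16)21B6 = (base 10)8630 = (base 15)2855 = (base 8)20666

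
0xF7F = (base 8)7577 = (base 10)3967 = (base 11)2A87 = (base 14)1635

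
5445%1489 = 978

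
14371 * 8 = 114968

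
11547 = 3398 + 8149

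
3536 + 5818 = 9354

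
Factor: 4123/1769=7^1*19^1*29^(-1)*31^1*61^(-1) 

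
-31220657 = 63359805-94580462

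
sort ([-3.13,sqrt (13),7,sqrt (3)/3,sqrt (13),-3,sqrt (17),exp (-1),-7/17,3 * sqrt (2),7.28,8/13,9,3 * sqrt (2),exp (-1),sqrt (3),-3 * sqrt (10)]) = [-3 * sqrt (10),-3.13,-3,-7/17,exp (-1),exp (-1),sqrt (3)/3,8/13,sqrt (3),sqrt (13),sqrt (13),sqrt (17),3 * sqrt (2),3 * sqrt (2),7,7.28,9]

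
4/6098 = 2/3049 ≈ 0.000656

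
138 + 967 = 1105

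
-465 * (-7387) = 3434955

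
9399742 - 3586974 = 5812768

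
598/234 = 23/9 ≈ 2.56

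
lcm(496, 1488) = 1488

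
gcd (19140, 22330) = 3190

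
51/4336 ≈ 0.0118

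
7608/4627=1 + 2981/4627 ≈ 1.64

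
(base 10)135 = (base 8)207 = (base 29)4j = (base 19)72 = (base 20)6f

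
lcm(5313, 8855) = 26565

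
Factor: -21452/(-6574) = 2^1*19^(-1)*31^1 = 62/19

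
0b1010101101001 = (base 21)c90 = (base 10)5481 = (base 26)82l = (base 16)1569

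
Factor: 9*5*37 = 3^2*5^1*37^1 = 1665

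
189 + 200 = 389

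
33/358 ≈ 0.0922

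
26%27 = 26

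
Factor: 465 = 3^1 * 5^1 * 31^1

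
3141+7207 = 10348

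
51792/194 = 25896/97 ≈ 266.97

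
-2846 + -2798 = -5644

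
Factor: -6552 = -1*2^3*3^2*7^1*13^1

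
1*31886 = 31886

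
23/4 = 5 + 3/4 = 5.75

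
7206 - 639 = 6567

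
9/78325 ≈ 0.000115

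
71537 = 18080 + 53457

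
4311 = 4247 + 64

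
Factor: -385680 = -1 * 2^4 * 3^1 * 5^1 * 1607^1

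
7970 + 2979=10949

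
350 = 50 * 7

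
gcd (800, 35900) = 100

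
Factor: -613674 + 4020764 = 2^1*5^1*340709^1 = 3407090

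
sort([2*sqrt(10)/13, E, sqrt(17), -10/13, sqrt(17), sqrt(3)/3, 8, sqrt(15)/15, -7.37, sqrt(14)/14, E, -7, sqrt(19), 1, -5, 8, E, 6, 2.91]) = [-7.37, -7, -5, -10/13, sqrt(15)/15, sqrt(14)/14, 2*sqrt(10)/13, sqrt(3)/3, 1, E, E, E, 2.91, sqrt(17), sqrt(17), sqrt(19), 6, 8, 8]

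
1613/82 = 19 + 55/82 ≈ 19.67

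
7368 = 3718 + 3650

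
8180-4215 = 3965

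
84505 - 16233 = 68272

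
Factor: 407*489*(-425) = -1*3^1*5^2*11^1*17^1*37^1*163^1 = -84584775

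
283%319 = 283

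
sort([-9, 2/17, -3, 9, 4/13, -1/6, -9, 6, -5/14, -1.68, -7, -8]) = [-9, -9, -8, -7, -3, -1.68, -5/14, -1/6, 2/17, 4/13, 6, 9]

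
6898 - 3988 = 2910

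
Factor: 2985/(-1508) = -1 * 2^(-2) * 3^1 * 5^1 * 13^(-1) * 29^(-1) * 199^1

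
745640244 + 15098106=760738350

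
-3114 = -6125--3011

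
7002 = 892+6110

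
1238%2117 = 1238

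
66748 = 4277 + 62471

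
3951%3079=872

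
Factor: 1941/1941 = 1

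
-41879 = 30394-72273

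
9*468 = 4212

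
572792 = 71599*8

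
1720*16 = 27520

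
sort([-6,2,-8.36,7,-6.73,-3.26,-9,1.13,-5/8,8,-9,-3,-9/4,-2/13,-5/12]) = [-9,-9,-8.36,-6.73,-6,-3.26,-3,-9/4,-5/8,-5/12,-2/13,1.13,2,7,8]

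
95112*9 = 856008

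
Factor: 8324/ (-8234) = -1*2^1*23^ (-1)*179^ (-1)*2081^1 = -4162/4117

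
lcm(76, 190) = 380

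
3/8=0.375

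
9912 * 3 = 29736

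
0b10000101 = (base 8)205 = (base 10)133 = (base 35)3s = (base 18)77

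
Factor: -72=-1*2^3*3^2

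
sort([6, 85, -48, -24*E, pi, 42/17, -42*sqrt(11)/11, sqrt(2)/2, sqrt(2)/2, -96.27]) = [-96.27, -24*E, -48, -42*sqrt(11)/11, sqrt(2)/2, sqrt(2)/2, 42/17, pi, 6, 85]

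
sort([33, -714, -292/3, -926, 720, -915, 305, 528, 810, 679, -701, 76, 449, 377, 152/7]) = [-926, -915, -714, -701, -292/3, 152/7, 33, 76, 305, 377, 449, 528, 679, 720, 810]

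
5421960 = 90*60244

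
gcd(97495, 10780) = 5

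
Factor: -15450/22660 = -1*2^(-1)*3^1*5^1*11^(-1) = -15/22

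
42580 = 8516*5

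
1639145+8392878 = 10032023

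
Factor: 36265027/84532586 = 2^(-1)*577^1*62851^1*42266293^(-1)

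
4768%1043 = 596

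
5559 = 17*327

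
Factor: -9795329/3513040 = -1 * 2^(-4) * 5^(-1) * 193^1 * 43913^(-1) * 50753^1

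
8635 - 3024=5611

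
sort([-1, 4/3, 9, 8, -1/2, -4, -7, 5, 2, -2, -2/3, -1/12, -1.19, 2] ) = [-7, -4, -2, -1.19, -1, -2/3, -1/2, -1/12, 4/3, 2, 2, 5, 8, 9] 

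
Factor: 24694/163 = 2^1*163^(-1)*12347^1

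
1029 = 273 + 756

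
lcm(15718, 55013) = 110026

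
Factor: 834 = 2^1*3^1*139^1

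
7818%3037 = 1744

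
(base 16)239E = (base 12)533A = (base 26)DCI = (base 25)EEI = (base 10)9118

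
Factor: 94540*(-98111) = -1*2^2*5^1*13^1*29^1*163^1*7547^1 = -9275413940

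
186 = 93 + 93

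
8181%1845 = 801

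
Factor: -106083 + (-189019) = -1*2^1*147551^1 = -295102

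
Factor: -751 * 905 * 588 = -1 * 2^2 * 3^1 * 5^1 * 7^2 * 181^1 * 751^1 = -399637140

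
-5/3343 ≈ -0.00150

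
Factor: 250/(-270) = -1*3^(-3)*5^2 = -25/27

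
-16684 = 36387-53071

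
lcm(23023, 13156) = 92092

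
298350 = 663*450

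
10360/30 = 345 + 1/3 ≈ 345.33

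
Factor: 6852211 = 53^1*129287^1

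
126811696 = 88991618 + 37820078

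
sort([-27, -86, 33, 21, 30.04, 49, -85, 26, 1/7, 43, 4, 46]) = [-86, -85, -27, 1/7, 4, 21, 26, 30.04, 33, 43, 46, 49]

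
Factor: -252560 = -1 * 2^4 * 5^1 * 7^1 * 11^1 * 41^1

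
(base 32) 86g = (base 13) 3a92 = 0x20d0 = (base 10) 8400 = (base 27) be3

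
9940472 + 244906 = 10185378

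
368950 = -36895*(-10)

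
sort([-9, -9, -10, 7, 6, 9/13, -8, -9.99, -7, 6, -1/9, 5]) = [-10, -9.99, -9, -9, -8, -7, -1/9, 9/13, 5, 6, 6, 7]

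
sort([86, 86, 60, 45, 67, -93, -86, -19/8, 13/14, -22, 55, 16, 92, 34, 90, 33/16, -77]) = [-93, -86, -77, -22, -19/8, 13/14, 33/16, 16, 34, 45, 55, 60, 67, 86, 86, 90, 92]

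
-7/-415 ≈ 0.0169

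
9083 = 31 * 293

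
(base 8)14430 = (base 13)2c02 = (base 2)1100100011000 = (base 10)6424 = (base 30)744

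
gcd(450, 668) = 2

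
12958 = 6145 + 6813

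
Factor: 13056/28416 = 17^1*37^(-1) = 17/37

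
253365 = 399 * 635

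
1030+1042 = 2072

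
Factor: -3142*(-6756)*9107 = 2^3*3^1*7^1*563^1*1301^1*1571^1 = 193317494664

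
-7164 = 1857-9021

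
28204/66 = 1282/3 ≈ 427.33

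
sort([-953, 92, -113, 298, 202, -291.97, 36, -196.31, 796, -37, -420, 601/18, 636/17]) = [-953, -420, -291.97, -196.31, -113, -37, 601/18, 36, 636/17, 92, 202, 298, 796]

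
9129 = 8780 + 349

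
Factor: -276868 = -1*2^2*19^1*3643^1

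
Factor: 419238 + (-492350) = -1*2^3*13^1*19^1*37^1 = -73112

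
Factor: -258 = -1*2^1*3^1*43^1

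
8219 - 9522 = -1303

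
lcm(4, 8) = 8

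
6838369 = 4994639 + 1843730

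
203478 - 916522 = -713044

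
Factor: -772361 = -1 * 17^1 * 45433^1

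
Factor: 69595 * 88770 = 2^1 * 3^1 * 5^2 * 11^1 * 31^1 * 269^1 * 449^1 = 6177948150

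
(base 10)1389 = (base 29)1iq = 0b10101101101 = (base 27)1oc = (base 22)2j3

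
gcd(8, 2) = 2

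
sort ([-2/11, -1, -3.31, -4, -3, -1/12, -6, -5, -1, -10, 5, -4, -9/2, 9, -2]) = [-10, -6, -5, -9/2, -4, -4, -3.31, -3, -2, -1, -1, -2/11, -1/12, 5, 9]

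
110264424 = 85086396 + 25178028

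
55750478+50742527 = 106493005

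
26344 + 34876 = 61220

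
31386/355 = 88 + 146/355 ≈ 88.41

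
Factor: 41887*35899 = 35899^1*41887^1 = 1503701413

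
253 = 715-462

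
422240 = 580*728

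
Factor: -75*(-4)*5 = 2^2*3^1*5^3 = 1500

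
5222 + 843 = 6065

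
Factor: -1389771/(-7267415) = 3^3 * 5^(-1) * 17^(-1) * 193^(-1) * 443^(-1) * 51473^1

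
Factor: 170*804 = 2^3*3^1*5^1*17^1*67^1 = 136680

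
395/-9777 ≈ -0.0404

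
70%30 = 10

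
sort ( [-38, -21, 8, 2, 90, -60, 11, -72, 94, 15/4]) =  [-72, -60, -38, -21, 2, 15/4, 8, 11, 90, 94]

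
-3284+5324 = 2040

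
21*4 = 84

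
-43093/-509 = 84 + 337/509 ≈ 84.66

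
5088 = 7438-2350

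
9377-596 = 8781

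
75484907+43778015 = 119262922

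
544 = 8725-8181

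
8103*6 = 48618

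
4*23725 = 94900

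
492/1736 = 123/434 ≈ 0.283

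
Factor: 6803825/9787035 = 3^(-1)*5^1*7^1*17^1*167^(-1)*2287^1*3907^(-1) = 1360765/1957407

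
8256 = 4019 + 4237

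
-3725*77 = -286825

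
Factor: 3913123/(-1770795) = -1 * 3^(-3) * 5^(-1) * 13^(-1) * 1009^(-1) * 1619^1 * 2417^1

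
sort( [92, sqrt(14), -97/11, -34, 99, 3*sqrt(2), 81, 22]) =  [-34, -97/11, sqrt(14), 3*sqrt(2), 22, 81, 92, 99]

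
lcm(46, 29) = 1334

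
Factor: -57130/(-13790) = 7^(-1)*29^1 = 29/7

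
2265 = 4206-1941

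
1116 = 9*124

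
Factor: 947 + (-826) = 11^2 = 121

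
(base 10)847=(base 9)1141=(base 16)34f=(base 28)127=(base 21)1j7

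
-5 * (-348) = 1740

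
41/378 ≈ 0.108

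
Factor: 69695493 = 3^1*7^2*474119^1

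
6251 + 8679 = 14930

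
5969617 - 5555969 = 413648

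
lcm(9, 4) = 36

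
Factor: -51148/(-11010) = 2^1 * 3^(-1) * 5^(-1) * 19^1 * 367^(-1) * 673^1 = 25574/5505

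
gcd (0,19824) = 19824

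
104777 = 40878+63899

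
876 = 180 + 696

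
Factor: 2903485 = 5^1*13^1*19^1*2351^1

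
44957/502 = 89 + 279/502≈89.56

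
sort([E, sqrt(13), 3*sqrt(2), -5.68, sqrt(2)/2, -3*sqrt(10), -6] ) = [-3*sqrt(10), -6, -5.68, sqrt(2)/2, E, sqrt(13), 3*sqrt(2)] 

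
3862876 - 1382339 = 2480537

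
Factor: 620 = 2^2 * 5^1 * 31^1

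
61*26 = 1586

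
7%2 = 1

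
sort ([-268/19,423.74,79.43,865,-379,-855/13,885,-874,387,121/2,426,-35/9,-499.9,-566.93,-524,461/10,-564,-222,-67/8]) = [-874,-566.93,-564,-524,-499.9,-379,-222,-855/13,-268/19,-67/8,-35/9,461/10,121/2,79.43,387,423.74,426,865,885]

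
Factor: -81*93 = -1*3^5*31^1 = -7533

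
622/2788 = 311/1394 ≈ 0.223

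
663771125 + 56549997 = 720321122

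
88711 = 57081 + 31630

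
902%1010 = 902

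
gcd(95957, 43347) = 1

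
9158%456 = 38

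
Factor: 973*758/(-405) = -1*2^1*3^(-4)*5^(-1)*7^1*139^1*379^1 = -737534/405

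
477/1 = 477 = 477.00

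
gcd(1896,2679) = 3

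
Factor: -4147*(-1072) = 2^4*11^1*13^1*29^1*67^1 = 4445584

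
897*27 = 24219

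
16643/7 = 2377 + 4/7 ≈ 2377.57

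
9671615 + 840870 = 10512485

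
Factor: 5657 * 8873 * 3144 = 2^3 * 3^1 * 19^1 * 131^1 * 467^1 * 5657^1 = 157811699784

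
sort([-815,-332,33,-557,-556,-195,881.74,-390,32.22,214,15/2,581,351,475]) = [-815,-557,-556,-390,-332,-195,15/2,32.22,33,214,351,475,581,881.74]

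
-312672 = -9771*32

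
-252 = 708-960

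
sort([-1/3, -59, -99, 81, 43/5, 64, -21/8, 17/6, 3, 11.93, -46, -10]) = [-99, -59, -46, -10, -21/8, -1/3, 17/6, 3, 43/5, 11.93, 64, 81]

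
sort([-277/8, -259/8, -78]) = [-78, -277/8, -259/8]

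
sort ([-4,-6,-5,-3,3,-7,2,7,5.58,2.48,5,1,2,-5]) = [-7,-6,-5,-5,-4,-3,1,2,2,2.48,3,5,5.58,7]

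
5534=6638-1104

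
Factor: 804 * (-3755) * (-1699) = 2^2 * 3^1 * 5^1 * 67^1 * 751^1 * 1699^1 = 5129314980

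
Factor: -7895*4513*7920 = -1*2^4*3^2*5^2*11^1*1579^1*4513^1 = -282190669200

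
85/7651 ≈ 0.0111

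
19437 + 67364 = 86801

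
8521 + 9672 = 18193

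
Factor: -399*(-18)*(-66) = -1*2^2*3^4*7^1*11^1*19^1 = -474012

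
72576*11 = 798336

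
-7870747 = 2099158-9969905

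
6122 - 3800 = 2322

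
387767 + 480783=868550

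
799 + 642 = 1441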